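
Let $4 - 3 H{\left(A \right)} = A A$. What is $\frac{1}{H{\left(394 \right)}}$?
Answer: $- \frac{1}{51744} \approx -1.9326 \cdot 10^{-5}$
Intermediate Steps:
$H{\left(A \right)} = \frac{4}{3} - \frac{A^{2}}{3}$ ($H{\left(A \right)} = \frac{4}{3} - \frac{A A}{3} = \frac{4}{3} - \frac{A^{2}}{3}$)
$\frac{1}{H{\left(394 \right)}} = \frac{1}{\frac{4}{3} - \frac{394^{2}}{3}} = \frac{1}{\frac{4}{3} - \frac{155236}{3}} = \frac{1}{-51744} = - \frac{1}{51744}$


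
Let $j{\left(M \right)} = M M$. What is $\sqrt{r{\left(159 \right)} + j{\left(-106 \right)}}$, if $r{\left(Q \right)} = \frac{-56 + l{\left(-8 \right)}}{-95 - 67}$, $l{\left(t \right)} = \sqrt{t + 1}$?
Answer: $\frac{\sqrt{3640576 - 2 i \sqrt{7}}}{18} \approx 106.0 - 7.7036 \cdot 10^{-5} i$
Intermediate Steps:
$l{\left(t \right)} = \sqrt{1 + t}$
$j{\left(M \right)} = M^{2}$
$r{\left(Q \right)} = \frac{28}{81} - \frac{i \sqrt{7}}{162}$ ($r{\left(Q \right)} = \frac{-56 + \sqrt{1 - 8}}{-95 - 67} = \frac{-56 + \sqrt{-7}}{-162} = \left(-56 + i \sqrt{7}\right) \left(- \frac{1}{162}\right) = \frac{28}{81} - \frac{i \sqrt{7}}{162}$)
$\sqrt{r{\left(159 \right)} + j{\left(-106 \right)}} = \sqrt{\left(\frac{28}{81} - \frac{i \sqrt{7}}{162}\right) + \left(-106\right)^{2}} = \sqrt{\left(\frac{28}{81} - \frac{i \sqrt{7}}{162}\right) + 11236} = \sqrt{\frac{910144}{81} - \frac{i \sqrt{7}}{162}}$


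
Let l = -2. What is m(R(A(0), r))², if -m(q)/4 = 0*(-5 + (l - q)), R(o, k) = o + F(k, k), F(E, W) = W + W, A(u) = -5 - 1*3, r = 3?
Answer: 0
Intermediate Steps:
A(u) = -8 (A(u) = -5 - 3 = -8)
F(E, W) = 2*W
R(o, k) = o + 2*k
m(q) = 0 (m(q) = -0*(-5 + (-2 - q)) = -0*(-7 - q) = -4*0 = 0)
m(R(A(0), r))² = 0² = 0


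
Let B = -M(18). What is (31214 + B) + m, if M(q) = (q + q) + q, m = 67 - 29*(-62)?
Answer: 33025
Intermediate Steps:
m = 1865 (m = 67 + 1798 = 1865)
M(q) = 3*q (M(q) = 2*q + q = 3*q)
B = -54 (B = -3*18 = -1*54 = -54)
(31214 + B) + m = (31214 - 54) + 1865 = 31160 + 1865 = 33025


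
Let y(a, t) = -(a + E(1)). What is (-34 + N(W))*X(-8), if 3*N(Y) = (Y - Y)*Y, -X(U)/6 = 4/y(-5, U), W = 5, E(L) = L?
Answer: 204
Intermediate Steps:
y(a, t) = -1 - a (y(a, t) = -(a + 1) = -(1 + a) = -1 - a)
X(U) = -6 (X(U) = -24/(-1 - 1*(-5)) = -24/(-1 + 5) = -24/4 = -6*1 = -6)
N(Y) = 0 (N(Y) = ((Y - Y)*Y)/3 = (0*Y)/3 = (⅓)*0 = 0)
(-34 + N(W))*X(-8) = (-34 + 0)*(-6) = -34*(-6) = 204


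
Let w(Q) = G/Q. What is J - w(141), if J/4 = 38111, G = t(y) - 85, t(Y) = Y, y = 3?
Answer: 21494686/141 ≈ 1.5244e+5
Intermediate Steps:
G = -82 (G = 3 - 85 = -82)
J = 152444 (J = 4*38111 = 152444)
w(Q) = -82/Q
J - w(141) = 152444 - (-82)/141 = 152444 - 1*(-82/141) = 152444 + 82/141 = 21494686/141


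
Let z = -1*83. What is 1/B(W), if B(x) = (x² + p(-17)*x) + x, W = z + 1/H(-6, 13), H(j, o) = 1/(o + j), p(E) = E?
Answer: 1/6992 ≈ 0.00014302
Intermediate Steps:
H(j, o) = 1/(j + o)
z = -83
W = -76 (W = -83 + 1/(1/(-6 + 13)) = -83 + 1/(1/7) = -83 + 1/(⅐) = -83 + 7 = -76)
B(x) = x² - 16*x (B(x) = (x² - 17*x) + x = x² - 16*x)
1/B(W) = 1/(-76*(-16 - 76)) = 1/(-76*(-92)) = 1/6992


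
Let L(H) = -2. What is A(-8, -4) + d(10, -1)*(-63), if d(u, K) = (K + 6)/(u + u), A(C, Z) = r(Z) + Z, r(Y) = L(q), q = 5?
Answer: -87/4 ≈ -21.750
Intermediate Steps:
r(Y) = -2
A(C, Z) = -2 + Z
d(u, K) = (6 + K)/(2*u) (d(u, K) = (6 + K)/((2*u)) = (6 + K)*(1/(2*u)) = (6 + K)/(2*u))
A(-8, -4) + d(10, -1)*(-63) = (-2 - 4) + ((½)*(6 - 1)/10)*(-63) = -6 + ((½)*(⅒)*5)*(-63) = -6 + (¼)*(-63) = -6 - 63/4 = -87/4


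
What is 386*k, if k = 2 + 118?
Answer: 46320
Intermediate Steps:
k = 120
386*k = 386*120 = 46320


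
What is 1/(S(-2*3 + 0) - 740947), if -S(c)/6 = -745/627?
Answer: -209/154856433 ≈ -1.3496e-6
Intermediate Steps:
S(c) = 1490/209 (S(c) = -(-4470)/627 = -6*(-745/627) = 1490/209)
1/(S(-2*3 + 0) - 740947) = 1/(1490/209 - 740947) = 1/(-154856433/209) = -209/154856433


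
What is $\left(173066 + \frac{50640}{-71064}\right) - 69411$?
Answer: $\frac{306920345}{2961} \approx 1.0365 \cdot 10^{5}$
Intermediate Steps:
$\left(173066 + \frac{50640}{-71064}\right) - 69411 = \left(173066 + 50640 \left(- \frac{1}{71064}\right)\right) - 69411 = \left(173066 - \frac{2110}{2961}\right) - 69411 = \frac{512446316}{2961} - 69411 = \frac{306920345}{2961}$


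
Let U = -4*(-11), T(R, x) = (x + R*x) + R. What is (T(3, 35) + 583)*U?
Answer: 31944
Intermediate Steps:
T(R, x) = R + x + R*x
U = 44
(T(3, 35) + 583)*U = ((3 + 35 + 3*35) + 583)*44 = ((3 + 35 + 105) + 583)*44 = (143 + 583)*44 = 726*44 = 31944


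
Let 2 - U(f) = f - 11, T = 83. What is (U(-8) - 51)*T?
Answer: -2490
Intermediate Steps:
U(f) = 13 - f (U(f) = 2 - (f - 11) = 2 - (-11 + f) = 2 + (11 - f) = 13 - f)
(U(-8) - 51)*T = ((13 - 1*(-8)) - 51)*83 = ((13 + 8) - 51)*83 = (21 - 51)*83 = -30*83 = -2490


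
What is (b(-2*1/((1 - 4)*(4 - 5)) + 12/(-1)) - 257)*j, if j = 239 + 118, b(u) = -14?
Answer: -96747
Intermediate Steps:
j = 357
(b(-2*1/((1 - 4)*(4 - 5)) + 12/(-1)) - 257)*j = (-14 - 257)*357 = -271*357 = -96747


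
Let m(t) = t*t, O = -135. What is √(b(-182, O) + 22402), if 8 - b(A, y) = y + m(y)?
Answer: 12*√30 ≈ 65.727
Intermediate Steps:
m(t) = t²
b(A, y) = 8 - y - y² (b(A, y) = 8 - (y + y²) = 8 + (-y - y²) = 8 - y - y²)
√(b(-182, O) + 22402) = √((8 - 1*(-135) - 1*(-135)²) + 22402) = √((8 + 135 - 1*18225) + 22402) = √((8 + 135 - 18225) + 22402) = √(-18082 + 22402) = √4320 = 12*√30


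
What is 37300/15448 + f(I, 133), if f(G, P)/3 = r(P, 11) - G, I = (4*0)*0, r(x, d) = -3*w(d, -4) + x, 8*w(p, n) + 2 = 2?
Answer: 1550263/3862 ≈ 401.41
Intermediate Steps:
w(p, n) = 0 (w(p, n) = -1/4 + (1/8)*2 = -1/4 + 1/4 = 0)
r(x, d) = x (r(x, d) = -3*0 + x = 0 + x = x)
I = 0 (I = 0*0 = 0)
f(G, P) = -3*G + 3*P (f(G, P) = 3*(P - G) = -3*G + 3*P)
37300/15448 + f(I, 133) = 37300/15448 + (-3*0 + 3*133) = 37300*(1/15448) + (0 + 399) = 9325/3862 + 399 = 1550263/3862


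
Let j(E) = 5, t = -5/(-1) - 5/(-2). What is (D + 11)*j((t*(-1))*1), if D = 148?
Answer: 795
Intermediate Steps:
t = 15/2 (t = -5*(-1) - 5*(-½) = 5 + 5/2 = 15/2 ≈ 7.5000)
(D + 11)*j((t*(-1))*1) = (148 + 11)*5 = 159*5 = 795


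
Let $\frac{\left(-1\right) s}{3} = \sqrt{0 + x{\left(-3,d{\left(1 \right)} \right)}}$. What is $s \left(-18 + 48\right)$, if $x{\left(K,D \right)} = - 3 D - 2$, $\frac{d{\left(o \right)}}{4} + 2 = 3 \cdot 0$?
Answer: $- 90 \sqrt{22} \approx -422.14$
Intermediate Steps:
$d{\left(o \right)} = -8$ ($d{\left(o \right)} = -8 + 4 \cdot 3 \cdot 0 = -8 + 4 \cdot 0 = -8 + 0 = -8$)
$x{\left(K,D \right)} = -2 - 3 D$
$s = - 3 \sqrt{22}$ ($s = - 3 \sqrt{0 - -22} = - 3 \sqrt{0 + \left(-2 + 24\right)} = - 3 \sqrt{0 + 22} = - 3 \sqrt{22} \approx -14.071$)
$s \left(-18 + 48\right) = - 3 \sqrt{22} \left(-18 + 48\right) = - 3 \sqrt{22} \cdot 30 = - 90 \sqrt{22}$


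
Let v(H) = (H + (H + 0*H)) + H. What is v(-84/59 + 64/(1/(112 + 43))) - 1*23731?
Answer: 355459/59 ≈ 6024.7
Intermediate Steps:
v(H) = 3*H (v(H) = (H + (H + 0)) + H = (H + H) + H = 2*H + H = 3*H)
v(-84/59 + 64/(1/(112 + 43))) - 1*23731 = 3*(-84/59 + 64/(1/(112 + 43))) - 1*23731 = 3*(-84*1/59 + 64/(1/155)) - 23731 = 3*(-84/59 + 64/(1/155)) - 23731 = 3*(-84/59 + 64*155) - 23731 = 3*(-84/59 + 9920) - 23731 = 3*(585196/59) - 23731 = 1755588/59 - 23731 = 355459/59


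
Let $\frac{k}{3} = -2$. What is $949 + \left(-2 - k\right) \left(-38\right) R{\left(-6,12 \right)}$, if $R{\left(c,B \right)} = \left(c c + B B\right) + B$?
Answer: $-28235$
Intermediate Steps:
$k = -6$ ($k = 3 \left(-2\right) = -6$)
$R{\left(c,B \right)} = B + B^{2} + c^{2}$ ($R{\left(c,B \right)} = \left(c^{2} + B^{2}\right) + B = \left(B^{2} + c^{2}\right) + B = B + B^{2} + c^{2}$)
$949 + \left(-2 - k\right) \left(-38\right) R{\left(-6,12 \right)} = 949 + \left(-2 - -6\right) \left(-38\right) \left(12 + 12^{2} + \left(-6\right)^{2}\right) = 949 + \left(-2 + 6\right) \left(-38\right) \left(12 + 144 + 36\right) = 949 + 4 \left(-38\right) 192 = 949 - 29184 = -28235$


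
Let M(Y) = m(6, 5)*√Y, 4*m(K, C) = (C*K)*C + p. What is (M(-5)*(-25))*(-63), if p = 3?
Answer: 240975*I*√5/4 ≈ 1.3471e+5*I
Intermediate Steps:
m(K, C) = ¾ + K*C²/4 (m(K, C) = ((C*K)*C + 3)/4 = (K*C² + 3)/4 = (3 + K*C²)/4 = ¾ + K*C²/4)
M(Y) = 153*√Y/4 (M(Y) = (¾ + (¼)*6*5²)*√Y = (¾ + (¼)*6*25)*√Y = (¾ + 75/2)*√Y = 153*√Y/4)
(M(-5)*(-25))*(-63) = ((153*√(-5)/4)*(-25))*(-63) = ((153*(I*√5)/4)*(-25))*(-63) = ((153*I*√5/4)*(-25))*(-63) = -3825*I*√5/4*(-63) = 240975*I*√5/4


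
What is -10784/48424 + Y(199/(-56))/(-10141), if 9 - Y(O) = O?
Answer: -769779067/3437474488 ≈ -0.22394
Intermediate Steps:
Y(O) = 9 - O
-10784/48424 + Y(199/(-56))/(-10141) = -10784/48424 + (9 - 199/(-56))/(-10141) = -10784*1/48424 + (9 - 199*(-1)/56)*(-1/10141) = -1348/6053 + (9 - 1*(-199/56))*(-1/10141) = -1348/6053 + (9 + 199/56)*(-1/10141) = -1348/6053 + (703/56)*(-1/10141) = -1348/6053 - 703/567896 = -769779067/3437474488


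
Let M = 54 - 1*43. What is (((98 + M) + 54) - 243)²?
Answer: 6400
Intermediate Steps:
M = 11 (M = 54 - 43 = 11)
(((98 + M) + 54) - 243)² = (((98 + 11) + 54) - 243)² = ((109 + 54) - 243)² = (163 - 243)² = (-80)² = 6400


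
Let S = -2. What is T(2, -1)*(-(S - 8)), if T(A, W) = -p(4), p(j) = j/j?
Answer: -10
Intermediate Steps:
p(j) = 1
T(A, W) = -1 (T(A, W) = -1*1 = -1)
T(2, -1)*(-(S - 8)) = -(-1)*(-2 - 8) = -(-1)*(-10) = -1*10 = -10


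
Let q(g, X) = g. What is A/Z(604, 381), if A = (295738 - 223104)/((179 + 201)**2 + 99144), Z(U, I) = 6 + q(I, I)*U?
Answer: 36317/28023390360 ≈ 1.2960e-6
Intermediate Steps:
Z(U, I) = 6 + I*U
A = 36317/121772 (A = 72634/(380**2 + 99144) = 72634/(144400 + 99144) = 72634/243544 = 72634*(1/243544) = 36317/121772 ≈ 0.29824)
A/Z(604, 381) = 36317/(121772*(6 + 381*604)) = 36317/(121772*(6 + 230124)) = (36317/121772)/230130 = (36317/121772)*(1/230130) = 36317/28023390360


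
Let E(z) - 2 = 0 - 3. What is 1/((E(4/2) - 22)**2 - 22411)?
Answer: -1/21882 ≈ -4.5700e-5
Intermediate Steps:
E(z) = -1 (E(z) = 2 + (0 - 3) = 2 - 3 = -1)
1/((E(4/2) - 22)**2 - 22411) = 1/((-1 - 22)**2 - 22411) = 1/((-23)**2 - 22411) = 1/(529 - 22411) = 1/(-21882) = -1/21882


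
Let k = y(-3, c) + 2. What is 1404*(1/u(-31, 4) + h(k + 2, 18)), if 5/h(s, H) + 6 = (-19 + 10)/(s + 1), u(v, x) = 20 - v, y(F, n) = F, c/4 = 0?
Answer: -76284/119 ≈ -641.04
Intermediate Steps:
c = 0 (c = 4*0 = 0)
k = -1 (k = -3 + 2 = -1)
h(s, H) = 5/(-6 - 9/(1 + s)) (h(s, H) = 5/(-6 + (-19 + 10)/(s + 1)) = 5/(-6 - 9/(1 + s)))
1404*(1/u(-31, 4) + h(k + 2, 18)) = 1404*(1/(20 - 1*(-31)) + 5*(-1 - (-1 + 2))/(3*(5 + 2*(-1 + 2)))) = 1404*(1/(20 + 31) + 5*(-1 - 1*1)/(3*(5 + 2*1))) = 1404*(1/51 + 5*(-1 - 1)/(3*(5 + 2))) = 1404*(1/51 + (5/3)*(-2)/7) = 1404*(1/51 + (5/3)*(⅐)*(-2)) = 1404*(1/51 - 10/21) = 1404*(-163/357) = -76284/119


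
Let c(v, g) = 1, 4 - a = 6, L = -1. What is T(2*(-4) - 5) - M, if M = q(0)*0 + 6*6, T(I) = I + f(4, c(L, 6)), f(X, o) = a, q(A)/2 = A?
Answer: -51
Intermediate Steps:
a = -2 (a = 4 - 1*6 = 4 - 6 = -2)
q(A) = 2*A
f(X, o) = -2
T(I) = -2 + I (T(I) = I - 2 = -2 + I)
M = 36 (M = (2*0)*0 + 6*6 = 0*0 + 36 = 0 + 36 = 36)
T(2*(-4) - 5) - M = (-2 + (2*(-4) - 5)) - 1*36 = (-2 + (-8 - 5)) - 36 = (-2 - 13) - 36 = -15 - 36 = -51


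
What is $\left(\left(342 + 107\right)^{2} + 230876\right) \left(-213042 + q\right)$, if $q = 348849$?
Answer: $58733403939$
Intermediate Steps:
$\left(\left(342 + 107\right)^{2} + 230876\right) \left(-213042 + q\right) = \left(\left(342 + 107\right)^{2} + 230876\right) \left(-213042 + 348849\right) = \left(449^{2} + 230876\right) 135807 = \left(201601 + 230876\right) 135807 = 432477 \cdot 135807 = 58733403939$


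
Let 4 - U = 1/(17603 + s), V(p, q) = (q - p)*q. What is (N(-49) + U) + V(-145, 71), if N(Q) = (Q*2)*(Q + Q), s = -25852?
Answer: 205763057/8249 ≈ 24944.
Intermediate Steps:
V(p, q) = q*(q - p)
N(Q) = 4*Q**2 (N(Q) = (2*Q)*(2*Q) = 4*Q**2)
U = 32997/8249 (U = 4 - 1/(17603 - 25852) = 4 - 1/(-8249) = 4 - 1*(-1/8249) = 4 + 1/8249 = 32997/8249 ≈ 4.0001)
(N(-49) + U) + V(-145, 71) = (4*(-49)**2 + 32997/8249) + 71*(71 - 1*(-145)) = (4*2401 + 32997/8249) + 71*(71 + 145) = (9604 + 32997/8249) + 71*216 = 79256393/8249 + 15336 = 205763057/8249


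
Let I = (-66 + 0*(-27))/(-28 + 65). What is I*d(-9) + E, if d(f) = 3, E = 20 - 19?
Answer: -161/37 ≈ -4.3513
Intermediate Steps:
E = 1
I = -66/37 (I = (-66 + 0)/37 = -66*1/37 = -66/37 ≈ -1.7838)
I*d(-9) + E = -66/37*3 + 1 = -198/37 + 1 = -161/37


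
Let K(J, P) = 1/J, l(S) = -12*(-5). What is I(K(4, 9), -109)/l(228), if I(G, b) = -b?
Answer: 109/60 ≈ 1.8167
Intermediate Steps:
l(S) = 60
I(K(4, 9), -109)/l(228) = -1*(-109)/60 = 109*(1/60) = 109/60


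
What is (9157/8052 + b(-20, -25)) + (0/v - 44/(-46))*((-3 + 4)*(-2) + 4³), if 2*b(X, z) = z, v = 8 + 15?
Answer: 8878589/185196 ≈ 47.942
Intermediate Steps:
v = 23
b(X, z) = z/2
(9157/8052 + b(-20, -25)) + (0/v - 44/(-46))*((-3 + 4)*(-2) + 4³) = (9157/8052 + (½)*(-25)) + (0/23 - 44/(-46))*((-3 + 4)*(-2) + 4³) = (9157*(1/8052) - 25/2) + (0*(1/23) - 44*(-1/46))*(1*(-2) + 64) = (9157/8052 - 25/2) + (0 + 22/23)*(-2 + 64) = -91493/8052 + (22/23)*62 = -91493/8052 + 1364/23 = 8878589/185196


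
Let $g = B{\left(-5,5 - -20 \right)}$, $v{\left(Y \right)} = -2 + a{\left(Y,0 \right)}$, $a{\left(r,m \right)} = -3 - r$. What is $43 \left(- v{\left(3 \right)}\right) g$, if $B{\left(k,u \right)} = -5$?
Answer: $-1720$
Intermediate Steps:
$v{\left(Y \right)} = -5 - Y$ ($v{\left(Y \right)} = -2 - \left(3 + Y\right) = -5 - Y$)
$g = -5$
$43 \left(- v{\left(3 \right)}\right) g = 43 \left(- (-5 - 3)\right) \left(-5\right) = 43 \left(\left(-1\right) \left(-8\right)\right) \left(-5\right) = 43 \cdot 8 \left(-5\right) = 344 \left(-5\right) = -1720$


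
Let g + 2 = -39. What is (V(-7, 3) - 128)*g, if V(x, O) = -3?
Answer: 5371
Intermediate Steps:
g = -41 (g = -2 - 39 = -41)
(V(-7, 3) - 128)*g = (-3 - 128)*(-41) = -131*(-41) = 5371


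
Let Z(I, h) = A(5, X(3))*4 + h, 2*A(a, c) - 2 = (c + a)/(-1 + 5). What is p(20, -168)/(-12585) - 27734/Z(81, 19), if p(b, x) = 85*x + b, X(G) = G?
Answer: -23243158/22653 ≈ -1026.1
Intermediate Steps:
A(a, c) = 1 + a/8 + c/8 (A(a, c) = 1 + ((c + a)/(-1 + 5))/2 = 1 + ((a + c)/4)/2 = 1 + ((a + c)*(¼))/2 = 1 + (a/4 + c/4)/2 = 1 + (a/8 + c/8) = 1 + a/8 + c/8)
p(b, x) = b + 85*x
Z(I, h) = 8 + h (Z(I, h) = (1 + (⅛)*5 + (⅛)*3)*4 + h = (1 + 5/8 + 3/8)*4 + h = 2*4 + h = 8 + h)
p(20, -168)/(-12585) - 27734/Z(81, 19) = (20 + 85*(-168))/(-12585) - 27734/(8 + 19) = (20 - 14280)*(-1/12585) - 27734/27 = -14260*(-1/12585) - 27734*1/27 = 2852/2517 - 27734/27 = -23243158/22653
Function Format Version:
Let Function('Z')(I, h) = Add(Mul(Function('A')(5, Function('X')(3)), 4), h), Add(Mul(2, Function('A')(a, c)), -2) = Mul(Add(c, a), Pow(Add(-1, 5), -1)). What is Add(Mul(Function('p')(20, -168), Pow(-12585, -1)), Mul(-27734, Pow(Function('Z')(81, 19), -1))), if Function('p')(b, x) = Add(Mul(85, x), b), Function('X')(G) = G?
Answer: Rational(-23243158, 22653) ≈ -1026.1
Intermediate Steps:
Function('A')(a, c) = Add(1, Mul(Rational(1, 8), a), Mul(Rational(1, 8), c)) (Function('A')(a, c) = Add(1, Mul(Rational(1, 2), Mul(Add(c, a), Pow(Add(-1, 5), -1)))) = Add(1, Mul(Rational(1, 2), Mul(Add(a, c), Pow(4, -1)))) = Add(1, Mul(Rational(1, 2), Mul(Add(a, c), Rational(1, 4)))) = Add(1, Mul(Rational(1, 2), Add(Mul(Rational(1, 4), a), Mul(Rational(1, 4), c)))) = Add(1, Add(Mul(Rational(1, 8), a), Mul(Rational(1, 8), c))) = Add(1, Mul(Rational(1, 8), a), Mul(Rational(1, 8), c)))
Function('p')(b, x) = Add(b, Mul(85, x))
Function('Z')(I, h) = Add(8, h) (Function('Z')(I, h) = Add(Mul(Add(1, Mul(Rational(1, 8), 5), Mul(Rational(1, 8), 3)), 4), h) = Add(Mul(Add(1, Rational(5, 8), Rational(3, 8)), 4), h) = Add(Mul(2, 4), h) = Add(8, h))
Add(Mul(Function('p')(20, -168), Pow(-12585, -1)), Mul(-27734, Pow(Function('Z')(81, 19), -1))) = Add(Mul(Add(20, Mul(85, -168)), Pow(-12585, -1)), Mul(-27734, Pow(Add(8, 19), -1))) = Add(Mul(Add(20, -14280), Rational(-1, 12585)), Mul(-27734, Pow(27, -1))) = Add(Mul(-14260, Rational(-1, 12585)), Mul(-27734, Rational(1, 27))) = Add(Rational(2852, 2517), Rational(-27734, 27)) = Rational(-23243158, 22653)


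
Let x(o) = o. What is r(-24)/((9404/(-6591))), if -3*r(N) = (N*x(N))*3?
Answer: 949104/2351 ≈ 403.70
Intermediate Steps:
r(N) = -N**2 (r(N) = -N*N*3/3 = -N**2*3/3 = -N**2)
r(-24)/((9404/(-6591))) = (-1*(-24)**2)/((9404/(-6591))) = (-1*576)/((9404*(-1/6591))) = -576/(-9404/6591) = -576*(-6591/9404) = 949104/2351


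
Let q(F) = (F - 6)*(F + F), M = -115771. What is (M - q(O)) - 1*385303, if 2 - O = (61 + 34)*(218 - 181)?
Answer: -25225568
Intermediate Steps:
O = -3513 (O = 2 - (61 + 34)*(218 - 181) = 2 - 95*37 = 2 - 1*3515 = 2 - 3515 = -3513)
q(F) = 2*F*(-6 + F) (q(F) = (-6 + F)*(2*F) = 2*F*(-6 + F))
(M - q(O)) - 1*385303 = (-115771 - 2*(-3513)*(-6 - 3513)) - 1*385303 = (-115771 - 2*(-3513)*(-3519)) - 385303 = (-115771 - 1*24724494) - 385303 = (-115771 - 24724494) - 385303 = -24840265 - 385303 = -25225568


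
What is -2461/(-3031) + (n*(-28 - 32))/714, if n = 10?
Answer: -209/7361 ≈ -0.028393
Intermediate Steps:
-2461/(-3031) + (n*(-28 - 32))/714 = -2461/(-3031) + (10*(-28 - 32))/714 = -2461*(-1/3031) + (10*(-60))*(1/714) = 2461/3031 - 600*1/714 = 2461/3031 - 100/119 = -209/7361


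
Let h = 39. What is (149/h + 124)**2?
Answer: 24850225/1521 ≈ 16338.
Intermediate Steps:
(149/h + 124)**2 = (149/39 + 124)**2 = (4985/39)**2 = 24850225/1521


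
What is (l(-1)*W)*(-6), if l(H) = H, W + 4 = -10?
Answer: -84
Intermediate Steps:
W = -14 (W = -4 - 10 = -14)
(l(-1)*W)*(-6) = -1*(-14)*(-6) = 14*(-6) = -84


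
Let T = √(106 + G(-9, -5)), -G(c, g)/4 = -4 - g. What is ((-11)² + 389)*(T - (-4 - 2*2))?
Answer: 4080 + 510*√102 ≈ 9230.8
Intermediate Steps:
G(c, g) = 16 + 4*g (G(c, g) = -4*(-4 - g) = 16 + 4*g)
T = √102 (T = √(106 + (16 + 4*(-5))) = √(106 + (16 - 20)) = √(106 - 4) = √102 ≈ 10.100)
((-11)² + 389)*(T - (-4 - 2*2)) = ((-11)² + 389)*(√102 - (-4 - 2*2)) = (121 + 389)*(√102 - (-4 - 4)) = 510*(√102 - 1*(-8)) = 510*(√102 + 8) = 510*(8 + √102) = 4080 + 510*√102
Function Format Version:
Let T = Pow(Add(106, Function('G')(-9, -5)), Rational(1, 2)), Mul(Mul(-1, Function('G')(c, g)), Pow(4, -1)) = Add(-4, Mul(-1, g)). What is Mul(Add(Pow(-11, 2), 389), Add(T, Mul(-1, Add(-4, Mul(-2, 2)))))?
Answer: Add(4080, Mul(510, Pow(102, Rational(1, 2)))) ≈ 9230.8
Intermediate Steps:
Function('G')(c, g) = Add(16, Mul(4, g)) (Function('G')(c, g) = Mul(-4, Add(-4, Mul(-1, g))) = Add(16, Mul(4, g)))
T = Pow(102, Rational(1, 2)) (T = Pow(Add(106, Add(16, Mul(4, -5))), Rational(1, 2)) = Pow(Add(106, Add(16, -20)), Rational(1, 2)) = Pow(Add(106, -4), Rational(1, 2)) = Pow(102, Rational(1, 2)) ≈ 10.100)
Mul(Add(Pow(-11, 2), 389), Add(T, Mul(-1, Add(-4, Mul(-2, 2))))) = Mul(Add(Pow(-11, 2), 389), Add(Pow(102, Rational(1, 2)), Mul(-1, Add(-4, Mul(-2, 2))))) = Mul(Add(121, 389), Add(Pow(102, Rational(1, 2)), Mul(-1, Add(-4, -4)))) = Mul(510, Add(Pow(102, Rational(1, 2)), Mul(-1, -8))) = Mul(510, Add(Pow(102, Rational(1, 2)), 8)) = Mul(510, Add(8, Pow(102, Rational(1, 2)))) = Add(4080, Mul(510, Pow(102, Rational(1, 2))))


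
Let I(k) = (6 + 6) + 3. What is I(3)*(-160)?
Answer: -2400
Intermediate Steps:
I(k) = 15 (I(k) = 12 + 3 = 15)
I(3)*(-160) = 15*(-160) = -2400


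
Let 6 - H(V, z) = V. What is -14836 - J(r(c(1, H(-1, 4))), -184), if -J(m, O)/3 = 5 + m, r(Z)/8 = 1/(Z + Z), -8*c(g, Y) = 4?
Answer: -14845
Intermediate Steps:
H(V, z) = 6 - V
c(g, Y) = -½ (c(g, Y) = -⅛*4 = -½)
r(Z) = 4/Z (r(Z) = 8/(Z + Z) = 8/((2*Z)) = 8*(1/(2*Z)) = 4/Z)
J(m, O) = -15 - 3*m (J(m, O) = -3*(5 + m) = -15 - 3*m)
-14836 - J(r(c(1, H(-1, 4))), -184) = -14836 - (-15 - 12/(-½)) = -14836 - (-15 - 12*(-2)) = -14836 - (-15 - 3*(-8)) = -14836 - (-15 + 24) = -14836 - 1*9 = -14836 - 9 = -14845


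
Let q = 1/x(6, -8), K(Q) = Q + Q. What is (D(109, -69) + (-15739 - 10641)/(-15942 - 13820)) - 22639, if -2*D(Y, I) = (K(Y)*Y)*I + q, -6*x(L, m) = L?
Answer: 23724819561/29762 ≈ 7.9715e+5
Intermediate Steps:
K(Q) = 2*Q
x(L, m) = -L/6
q = -1 (q = 1/(-⅙*6) = 1/(-1) = -1)
D(Y, I) = ½ - I*Y² (D(Y, I) = -(((2*Y)*Y)*I - 1)/2 = -((2*Y²)*I - 1)/2 = -(2*I*Y² - 1)/2 = -(-1 + 2*I*Y²)/2 = ½ - I*Y²)
(D(109, -69) + (-15739 - 10641)/(-15942 - 13820)) - 22639 = ((½ - 1*(-69)*109²) + (-15739 - 10641)/(-15942 - 13820)) - 22639 = ((½ - 1*(-69)*11881) - 26380/(-29762)) - 22639 = ((½ + 819789) - 26380*(-1/29762)) - 22639 = (1639579/2 + 13190/14881) - 22639 = 24398601479/29762 - 22639 = 23724819561/29762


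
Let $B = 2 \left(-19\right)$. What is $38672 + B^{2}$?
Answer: $40116$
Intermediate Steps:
$B = -38$
$38672 + B^{2} = 38672 + \left(-38\right)^{2} = 38672 + 1444 = 40116$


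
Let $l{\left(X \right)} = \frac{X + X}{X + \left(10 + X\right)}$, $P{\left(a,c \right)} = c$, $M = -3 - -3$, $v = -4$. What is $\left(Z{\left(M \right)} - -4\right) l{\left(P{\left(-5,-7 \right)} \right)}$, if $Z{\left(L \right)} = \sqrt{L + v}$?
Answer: $14 + 7 i \approx 14.0 + 7.0 i$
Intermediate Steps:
$M = 0$ ($M = -3 + 3 = 0$)
$Z{\left(L \right)} = \sqrt{-4 + L}$ ($Z{\left(L \right)} = \sqrt{L - 4} = \sqrt{-4 + L}$)
$l{\left(X \right)} = \frac{2 X}{10 + 2 X}$
$\left(Z{\left(M \right)} - -4\right) l{\left(P{\left(-5,-7 \right)} \right)} = \left(\sqrt{-4 + 0} - -4\right) \left(- \frac{7}{5 - 7}\right) = \left(\sqrt{-4} + 4\right) \left(- \frac{7}{-2}\right) = \left(2 i + 4\right) \left(\left(-7\right) \left(- \frac{1}{2}\right)\right) = \left(4 + 2 i\right) \frac{7}{2} = 14 + 7 i$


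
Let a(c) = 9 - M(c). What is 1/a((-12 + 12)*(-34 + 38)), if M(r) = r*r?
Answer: ⅑ ≈ 0.11111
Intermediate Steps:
M(r) = r²
a(c) = 9 - c²
1/a((-12 + 12)*(-34 + 38)) = 1/(9 - ((-12 + 12)*(-34 + 38))²) = 1/(9 - (0*4)²) = 1/(9 - 1*0²) = 1/(9 - 1*0) = 1/(9 + 0) = 1/9 = ⅑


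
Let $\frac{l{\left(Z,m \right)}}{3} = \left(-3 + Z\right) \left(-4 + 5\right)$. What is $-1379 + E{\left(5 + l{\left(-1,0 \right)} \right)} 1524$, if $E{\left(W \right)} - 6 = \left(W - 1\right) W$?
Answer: $93109$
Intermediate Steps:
$l{\left(Z,m \right)} = -9 + 3 Z$ ($l{\left(Z,m \right)} = 3 \left(-3 + Z\right) \left(-4 + 5\right) = 3 \left(-3 + Z\right) 1 = 3 \left(-3 + Z\right) = -9 + 3 Z$)
$E{\left(W \right)} = 6 + W \left(-1 + W\right)$ ($E{\left(W \right)} = 6 + \left(W - 1\right) W = 6 + \left(-1 + W\right) W = 6 + W \left(-1 + W\right)$)
$-1379 + E{\left(5 + l{\left(-1,0 \right)} \right)} 1524 = -1379 + \left(6 + \left(5 + \left(-9 + 3 \left(-1\right)\right)\right)^{2} - \left(5 + \left(-9 + 3 \left(-1\right)\right)\right)\right) 1524 = -1379 + \left(6 + \left(5 - 12\right)^{2} - \left(5 - 12\right)\right) 1524 = -1379 + \left(6 + \left(-7\right)^{2} - -7\right) 1524 = -1379 + \left(6 + 49 + 7\right) 1524 = -1379 + 62 \cdot 1524 = -1379 + 94488 = 93109$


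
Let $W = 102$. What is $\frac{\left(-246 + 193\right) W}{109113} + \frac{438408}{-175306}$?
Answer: $- \frac{219746470}{86162899} \approx -2.5504$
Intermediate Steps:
$\frac{\left(-246 + 193\right) W}{109113} + \frac{438408}{-175306} = \frac{\left(-246 + 193\right) 102}{109113} + \frac{438408}{-175306} = \left(-53\right) 102 \cdot \frac{1}{109113} + 438408 \left(- \frac{1}{175306}\right) = \left(-5406\right) \frac{1}{109113} - \frac{219204}{87653} = - \frac{1802}{36371} - \frac{219204}{87653} = - \frac{219746470}{86162899}$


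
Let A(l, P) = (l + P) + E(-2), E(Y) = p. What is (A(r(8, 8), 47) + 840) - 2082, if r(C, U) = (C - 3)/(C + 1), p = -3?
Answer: -10777/9 ≈ -1197.4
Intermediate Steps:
r(C, U) = (-3 + C)/(1 + C)
E(Y) = -3
A(l, P) = -3 + P + l (A(l, P) = (l + P) - 3 = (P + l) - 3 = -3 + P + l)
(A(r(8, 8), 47) + 840) - 2082 = ((-3 + 47 + (-3 + 8)/(1 + 8)) + 840) - 2082 = ((-3 + 47 + 5/9) + 840) - 2082 = (401/9 + 840) - 2082 = 7961/9 - 2082 = -10777/9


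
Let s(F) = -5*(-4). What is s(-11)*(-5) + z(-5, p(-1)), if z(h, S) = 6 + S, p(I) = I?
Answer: -95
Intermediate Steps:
s(F) = 20
s(-11)*(-5) + z(-5, p(-1)) = 20*(-5) + (6 - 1) = -100 + 5 = -95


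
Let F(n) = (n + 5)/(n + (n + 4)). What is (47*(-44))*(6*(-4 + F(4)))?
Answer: 40326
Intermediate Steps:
F(n) = (5 + n)/(4 + 2*n) (F(n) = (5 + n)/(n + (4 + n)) = (5 + n)/(4 + 2*n))
(47*(-44))*(6*(-4 + F(4))) = (47*(-44))*(6*(-4 + (5 + 4)/(2*(2 + 4)))) = -12408*(-4 + (½)*9/6) = -12408*(-4 + (½)*(⅙)*9) = -12408*(-4 + ¾) = -12408*(-13)/4 = -2068*(-39/2) = 40326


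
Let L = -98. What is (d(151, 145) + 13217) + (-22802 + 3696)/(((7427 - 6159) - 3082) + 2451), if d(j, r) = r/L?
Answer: 16798361/1274 ≈ 13186.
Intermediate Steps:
d(j, r) = -r/98 (d(j, r) = r/(-98) = r*(-1/98) = -r/98)
(d(151, 145) + 13217) + (-22802 + 3696)/(((7427 - 6159) - 3082) + 2451) = (-1/98*145 + 13217) + (-22802 + 3696)/(((7427 - 6159) - 3082) + 2451) = (-145/98 + 13217) - 19106/((1268 - 3082) + 2451) = 1295121/98 - 19106/(-1814 + 2451) = 1295121/98 - 19106/637 = 16798361/1274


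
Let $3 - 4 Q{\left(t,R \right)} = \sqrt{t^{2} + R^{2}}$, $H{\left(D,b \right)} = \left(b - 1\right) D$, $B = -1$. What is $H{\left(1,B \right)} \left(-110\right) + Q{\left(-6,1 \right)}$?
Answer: $\frac{883}{4} - \frac{\sqrt{37}}{4} \approx 219.23$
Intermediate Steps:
$H{\left(D,b \right)} = D \left(-1 + b\right)$ ($H{\left(D,b \right)} = \left(-1 + b\right) D = D \left(-1 + b\right)$)
$Q{\left(t,R \right)} = \frac{3}{4} - \frac{\sqrt{R^{2} + t^{2}}}{4}$ ($Q{\left(t,R \right)} = \frac{3}{4} - \frac{\sqrt{t^{2} + R^{2}}}{4} = \frac{3}{4} - \frac{\sqrt{R^{2} + t^{2}}}{4}$)
$H{\left(1,B \right)} \left(-110\right) + Q{\left(-6,1 \right)} = 1 \left(-1 - 1\right) \left(-110\right) + \left(\frac{3}{4} - \frac{\sqrt{1^{2} + \left(-6\right)^{2}}}{4}\right) = 1 \left(-2\right) \left(-110\right) + \left(\frac{3}{4} - \frac{\sqrt{1 + 36}}{4}\right) = \left(-2\right) \left(-110\right) + \left(\frac{3}{4} - \frac{\sqrt{37}}{4}\right) = 220 + \left(\frac{3}{4} - \frac{\sqrt{37}}{4}\right) = \frac{883}{4} - \frac{\sqrt{37}}{4}$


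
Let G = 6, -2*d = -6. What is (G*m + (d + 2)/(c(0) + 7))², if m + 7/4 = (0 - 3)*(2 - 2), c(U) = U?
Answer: 18769/196 ≈ 95.760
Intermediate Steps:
d = 3 (d = -½*(-6) = 3)
m = -7/4 (m = -7/4 + (0 - 3)*(2 - 2) = -7/4 - 3*0 = -7/4 + 0 = -7/4 ≈ -1.7500)
(G*m + (d + 2)/(c(0) + 7))² = (6*(-7/4) + (3 + 2)/(0 + 7))² = (-21/2 + 5/7)² = (-137/14)² = 18769/196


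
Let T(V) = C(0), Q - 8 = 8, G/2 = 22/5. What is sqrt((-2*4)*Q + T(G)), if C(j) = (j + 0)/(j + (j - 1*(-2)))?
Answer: 8*I*sqrt(2) ≈ 11.314*I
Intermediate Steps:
G = 44/5 (G = 2*(22/5) = 44/5 ≈ 8.8000)
Q = 16 (Q = 8 + 8 = 16)
C(j) = j/(2 + 2*j) (C(j) = j/(j + (j + 2)) = j/(j + (2 + j)) = j/(2 + 2*j))
T(V) = 0 (T(V) = (1/2)*0/(1 + 0) = (1/2)*0/1 = (1/2)*0*1 = 0)
sqrt((-2*4)*Q + T(G)) = sqrt(-2*4*16 + 0) = sqrt(-8*16 + 0) = sqrt(-128 + 0) = sqrt(-128) = 8*I*sqrt(2)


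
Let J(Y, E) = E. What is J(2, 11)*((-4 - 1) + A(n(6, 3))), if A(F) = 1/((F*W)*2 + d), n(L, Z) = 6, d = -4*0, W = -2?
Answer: -1331/24 ≈ -55.458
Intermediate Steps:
d = 0
A(F) = -1/(4*F) (A(F) = 1/((F*(-2))*2 + 0) = 1/(-2*F*2 + 0) = 1/(-4*F + 0) = 1/(-4*F) = -1/(4*F))
J(2, 11)*((-4 - 1) + A(n(6, 3))) = 11*((-4 - 1) - ¼/6) = 11*(-5 - ¼*⅙) = 11*(-5 - 1/24) = 11*(-121/24) = -1331/24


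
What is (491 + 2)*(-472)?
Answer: -232696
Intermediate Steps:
(491 + 2)*(-472) = 493*(-472) = -232696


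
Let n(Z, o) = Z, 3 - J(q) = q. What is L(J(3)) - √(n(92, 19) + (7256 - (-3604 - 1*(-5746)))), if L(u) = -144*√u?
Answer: -√5206 ≈ -72.153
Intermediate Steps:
J(q) = 3 - q
L(J(3)) - √(n(92, 19) + (7256 - (-3604 - 1*(-5746)))) = -144*√(3 - 1*3) - √(92 + (7256 - (-3604 - 1*(-5746)))) = -144*√(3 - 3) - √(92 + (7256 - (-3604 + 5746))) = -144*√0 - √(92 + (7256 - 1*2142)) = -144*0 - √(92 + (7256 - 2142)) = 0 - √(92 + 5114) = 0 - √5206 = -√5206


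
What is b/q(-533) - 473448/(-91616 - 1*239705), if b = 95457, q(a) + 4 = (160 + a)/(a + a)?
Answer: -11237480828278/429723337 ≈ -26151.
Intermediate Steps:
q(a) = -4 + (160 + a)/(2*a) (q(a) = -4 + (160 + a)/(a + a) = -4 + (160 + a)/((2*a)) = -4 + (160 + a)*(1/(2*a)) = -4 + (160 + a)/(2*a))
b/q(-533) - 473448/(-91616 - 1*239705) = 95457/(-7/2 + 80/(-533)) - 473448/(-91616 - 1*239705) = 95457/(-7/2 + 80*(-1/533)) - 473448/(-91616 - 239705) = 95457/(-7/2 - 80/533) - 473448/(-331321) = 95457/(-3891/1066) - 473448*(-1/331321) = 95457*(-1066/3891) + 473448/331321 = -33919054/1297 + 473448/331321 = -11237480828278/429723337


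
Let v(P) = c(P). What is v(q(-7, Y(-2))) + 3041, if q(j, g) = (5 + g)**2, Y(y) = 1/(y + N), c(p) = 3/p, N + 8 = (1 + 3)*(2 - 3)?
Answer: 4826263/1587 ≈ 3041.1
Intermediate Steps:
N = -12 (N = -8 + (1 + 3)*(2 - 3) = -8 + 4*(-1) = -8 - 4 = -12)
Y(y) = 1/(-12 + y) (Y(y) = 1/(y - 12) = 1/(-12 + y))
v(P) = 3/P
v(q(-7, Y(-2))) + 3041 = 3/((5 + 1/(-12 - 2))**2) + 3041 = 3/((5 + 1/(-14))**2) + 3041 = 3/((5 - 1/14)**2) + 3041 = 3/((69/14)**2) + 3041 = 3/(4761/196) + 3041 = 3*(196/4761) + 3041 = 196/1587 + 3041 = 4826263/1587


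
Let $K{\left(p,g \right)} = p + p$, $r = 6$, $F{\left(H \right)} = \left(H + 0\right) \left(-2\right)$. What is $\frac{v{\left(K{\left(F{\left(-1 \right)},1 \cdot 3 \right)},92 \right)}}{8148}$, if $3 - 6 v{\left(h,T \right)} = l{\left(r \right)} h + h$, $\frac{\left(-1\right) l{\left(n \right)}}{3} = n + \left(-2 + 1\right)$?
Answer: $\frac{59}{48888} \approx 0.0012068$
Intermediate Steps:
$F{\left(H \right)} = - 2 H$ ($F{\left(H \right)} = H \left(-2\right) = - 2 H$)
$l{\left(n \right)} = 3 - 3 n$ ($l{\left(n \right)} = - 3 \left(n + \left(-2 + 1\right)\right) = - 3 \left(n - 1\right) = - 3 \left(-1 + n\right) = 3 - 3 n$)
$K{\left(p,g \right)} = 2 p$
$v{\left(h,T \right)} = \frac{1}{2} + \frac{7 h}{3}$ ($v{\left(h,T \right)} = \frac{1}{2} - \frac{\left(3 - 18\right) h + h}{6} = \frac{1}{2} - \frac{- 15 h + h}{6} = \frac{1}{2} - \frac{\left(-14\right) h}{6} = \frac{1}{2} + \frac{7 h}{3}$)
$\frac{v{\left(K{\left(F{\left(-1 \right)},1 \cdot 3 \right)},92 \right)}}{8148} = \frac{\frac{1}{2} + \frac{7 \cdot 2 \left(\left(-2\right) \left(-1\right)\right)}{3}}{8148} = \left(\frac{1}{2} + \frac{7 \cdot 2 \cdot 2}{3}\right) \frac{1}{8148} = \left(\frac{1}{2} + \frac{7}{3} \cdot 4\right) \frac{1}{8148} = \left(\frac{1}{2} + \frac{28}{3}\right) \frac{1}{8148} = \frac{59}{6} \cdot \frac{1}{8148} = \frac{59}{48888}$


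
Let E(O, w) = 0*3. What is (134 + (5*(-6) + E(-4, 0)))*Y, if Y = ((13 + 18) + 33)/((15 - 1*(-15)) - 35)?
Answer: -6656/5 ≈ -1331.2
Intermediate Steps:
E(O, w) = 0
Y = -64/5 (Y = (31 + 33)/((15 + 15) - 35) = 64/(30 - 35) = 64/(-5) = 64*(-1/5) = -64/5 ≈ -12.800)
(134 + (5*(-6) + E(-4, 0)))*Y = (134 + (5*(-6) + 0))*(-64/5) = (134 + (-30 + 0))*(-64/5) = (134 - 30)*(-64/5) = 104*(-64/5) = -6656/5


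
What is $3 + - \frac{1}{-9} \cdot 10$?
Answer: $\frac{37}{9} \approx 4.1111$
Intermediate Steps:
$3 + - \frac{1}{-9} \cdot 10 = 3 + \left(-1\right) \left(- \frac{1}{9}\right) 10 = 3 + \frac{1}{9} \cdot 10 = 3 + \frac{10}{9} = \frac{37}{9}$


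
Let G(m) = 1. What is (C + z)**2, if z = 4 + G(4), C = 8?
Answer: 169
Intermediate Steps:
z = 5 (z = 4 + 1 = 5)
(C + z)**2 = (8 + 5)**2 = 13**2 = 169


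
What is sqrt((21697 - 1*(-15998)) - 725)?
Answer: sqrt(36970) ≈ 192.28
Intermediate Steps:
sqrt((21697 - 1*(-15998)) - 725) = sqrt((21697 + 15998) - 725) = sqrt(37695 - 725) = sqrt(36970)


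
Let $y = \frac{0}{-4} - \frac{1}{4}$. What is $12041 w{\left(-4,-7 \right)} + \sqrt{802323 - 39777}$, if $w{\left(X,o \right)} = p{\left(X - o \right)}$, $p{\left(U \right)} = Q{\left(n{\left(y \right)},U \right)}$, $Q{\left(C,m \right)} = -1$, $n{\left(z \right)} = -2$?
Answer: $-12041 + \sqrt{762546} \approx -11168.0$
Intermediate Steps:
$y = - \frac{1}{4}$ ($y = 0 \left(- \frac{1}{4}\right) - \frac{1}{4} = 0 - \frac{1}{4} = - \frac{1}{4} \approx -0.25$)
$p{\left(U \right)} = -1$
$w{\left(X,o \right)} = -1$
$12041 w{\left(-4,-7 \right)} + \sqrt{802323 - 39777} = 12041 \left(-1\right) + \sqrt{802323 - 39777} = -12041 + \sqrt{762546}$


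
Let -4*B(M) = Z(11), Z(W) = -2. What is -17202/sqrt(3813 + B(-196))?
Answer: -17202*sqrt(15254)/7627 ≈ -278.56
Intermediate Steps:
B(M) = 1/2 (B(M) = -1/4*(-2) = 1/2)
-17202/sqrt(3813 + B(-196)) = -17202/sqrt(3813 + 1/2) = -17202*sqrt(15254)/7627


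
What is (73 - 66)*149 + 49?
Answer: 1092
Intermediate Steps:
(73 - 66)*149 + 49 = 7*149 + 49 = 1043 + 49 = 1092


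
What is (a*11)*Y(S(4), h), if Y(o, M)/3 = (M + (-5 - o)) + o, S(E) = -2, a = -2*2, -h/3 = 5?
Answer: 2640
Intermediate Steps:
h = -15 (h = -3*5 = -15)
a = -4
Y(o, M) = -15 + 3*M (Y(o, M) = 3*((M + (-5 - o)) + o) = 3*((-5 + M - o) + o) = 3*(-5 + M) = -15 + 3*M)
(a*11)*Y(S(4), h) = (-4*11)*(-15 + 3*(-15)) = -44*(-15 - 45) = -44*(-60) = 2640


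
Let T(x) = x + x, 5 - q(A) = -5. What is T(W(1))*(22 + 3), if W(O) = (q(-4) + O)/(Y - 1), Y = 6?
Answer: 110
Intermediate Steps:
q(A) = 10 (q(A) = 5 - 1*(-5) = 5 + 5 = 10)
W(O) = 2 + O/5 (W(O) = (10 + O)/(6 - 1) = (10 + O)/5 = (10 + O)*(⅕) = 2 + O/5)
T(x) = 2*x
T(W(1))*(22 + 3) = (2*(2 + (⅕)*1))*(22 + 3) = (2*(2 + ⅕))*25 = (2*(11/5))*25 = (22/5)*25 = 110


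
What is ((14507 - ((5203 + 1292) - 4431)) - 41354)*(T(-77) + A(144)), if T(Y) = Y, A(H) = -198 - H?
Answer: 12113709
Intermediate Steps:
((14507 - ((5203 + 1292) - 4431)) - 41354)*(T(-77) + A(144)) = ((14507 - ((5203 + 1292) - 4431)) - 41354)*(-77 + (-198 - 1*144)) = ((14507 - (6495 - 4431)) - 41354)*(-77 + (-198 - 144)) = ((14507 - 1*2064) - 41354)*(-77 - 342) = ((14507 - 2064) - 41354)*(-419) = (12443 - 41354)*(-419) = -28911*(-419) = 12113709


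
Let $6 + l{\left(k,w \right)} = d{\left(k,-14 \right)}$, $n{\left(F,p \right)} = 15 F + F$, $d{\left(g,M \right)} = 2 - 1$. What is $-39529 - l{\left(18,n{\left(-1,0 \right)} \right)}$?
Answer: $-39524$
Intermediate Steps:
$d{\left(g,M \right)} = 1$ ($d{\left(g,M \right)} = 2 - 1 = 1$)
$n{\left(F,p \right)} = 16 F$
$l{\left(k,w \right)} = -5$ ($l{\left(k,w \right)} = -6 + 1 = -5$)
$-39529 - l{\left(18,n{\left(-1,0 \right)} \right)} = -39529 - -5 = -39529 + 5 = -39524$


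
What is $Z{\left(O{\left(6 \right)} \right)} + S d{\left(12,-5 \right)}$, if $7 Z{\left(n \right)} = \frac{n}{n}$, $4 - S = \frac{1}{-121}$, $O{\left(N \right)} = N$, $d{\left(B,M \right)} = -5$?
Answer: $- \frac{16854}{847} \approx -19.898$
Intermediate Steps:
$S = \frac{485}{121}$ ($S = 4 - \frac{1}{-121} = 4 - - \frac{1}{121} = 4 + \frac{1}{121} = \frac{485}{121} \approx 4.0083$)
$Z{\left(n \right)} = \frac{1}{7}$ ($Z{\left(n \right)} = \frac{n \frac{1}{n}}{7} = \frac{1}{7} \cdot 1 = \frac{1}{7}$)
$Z{\left(O{\left(6 \right)} \right)} + S d{\left(12,-5 \right)} = \frac{1}{7} + \frac{485}{121} \left(-5\right) = \frac{1}{7} - \frac{2425}{121} = - \frac{16854}{847}$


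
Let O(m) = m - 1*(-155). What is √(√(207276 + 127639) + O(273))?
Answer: √(428 + 7*√6835) ≈ 31.729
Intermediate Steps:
O(m) = 155 + m (O(m) = m + 155 = 155 + m)
√(√(207276 + 127639) + O(273)) = √(√(207276 + 127639) + (155 + 273)) = √(√334915 + 428) = √(7*√6835 + 428) = √(428 + 7*√6835)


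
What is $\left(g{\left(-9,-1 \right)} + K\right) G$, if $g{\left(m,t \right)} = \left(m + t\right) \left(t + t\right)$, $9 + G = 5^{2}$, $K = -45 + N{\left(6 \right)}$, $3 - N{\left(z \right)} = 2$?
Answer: $-384$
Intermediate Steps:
$N{\left(z \right)} = 1$ ($N{\left(z \right)} = 3 - 2 = 1$)
$K = -44$ ($K = -45 + 1 = -44$)
$G = 16$ ($G = -9 + 5^{2} = -9 + 25 = 16$)
$g{\left(m,t \right)} = 2 t \left(m + t\right)$ ($g{\left(m,t \right)} = \left(m + t\right) 2 t = 2 t \left(m + t\right)$)
$\left(g{\left(-9,-1 \right)} + K\right) G = \left(2 \left(-1\right) \left(-9 - 1\right) - 44\right) 16 = \left(2 \left(-1\right) \left(-10\right) - 44\right) 16 = \left(20 - 44\right) 16 = \left(-24\right) 16 = -384$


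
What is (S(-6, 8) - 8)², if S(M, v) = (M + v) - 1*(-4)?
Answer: 4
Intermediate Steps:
S(M, v) = 4 + M + v (S(M, v) = (M + v) + 4 = 4 + M + v)
(S(-6, 8) - 8)² = ((4 - 6 + 8) - 8)² = (6 - 8)² = (-2)² = 4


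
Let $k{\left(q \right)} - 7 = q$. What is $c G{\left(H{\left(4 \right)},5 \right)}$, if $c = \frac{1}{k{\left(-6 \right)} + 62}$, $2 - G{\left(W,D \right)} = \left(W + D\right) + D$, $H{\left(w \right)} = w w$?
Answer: $- \frac{8}{21} \approx -0.38095$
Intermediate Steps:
$H{\left(w \right)} = w^{2}$
$G{\left(W,D \right)} = 2 - W - 2 D$ ($G{\left(W,D \right)} = 2 - \left(\left(W + D\right) + D\right) = 2 - \left(\left(D + W\right) + D\right) = 2 - \left(W + 2 D\right) = 2 - W - 2 D$)
$k{\left(q \right)} = 7 + q$
$c = \frac{1}{63}$ ($c = \frac{1}{\left(7 - 6\right) + 62} = \frac{1}{1 + 62} = \frac{1}{63} \approx 0.015873$)
$c G{\left(H{\left(4 \right)},5 \right)} = \frac{2 - 4^{2} - 10}{63} = \frac{2 - 16 - 10}{63} = \frac{1}{63} \left(-24\right) = - \frac{8}{21}$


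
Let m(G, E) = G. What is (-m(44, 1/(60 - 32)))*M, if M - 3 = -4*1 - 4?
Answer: 220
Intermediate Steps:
M = -5 (M = 3 + (-4*1 - 4) = 3 + (-4 - 4) = 3 - 8 = -5)
(-m(44, 1/(60 - 32)))*M = -1*44*(-5) = -44*(-5) = 220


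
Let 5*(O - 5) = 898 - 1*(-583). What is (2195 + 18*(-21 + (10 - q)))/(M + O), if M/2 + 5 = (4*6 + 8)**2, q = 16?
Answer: 8545/11696 ≈ 0.73059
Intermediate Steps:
O = 1506/5 (O = 5 + (898 - 1*(-583))/5 = 5 + (898 + 583)/5 = 5 + (1/5)*1481 = 5 + 1481/5 = 1506/5 ≈ 301.20)
M = 2038 (M = -10 + 2*(4*6 + 8)**2 = -10 + 2*(24 + 8)**2 = -10 + 2*32**2 = -10 + 2*1024 = -10 + 2048 = 2038)
(2195 + 18*(-21 + (10 - q)))/(M + O) = (2195 + 18*(-21 + (10 - 1*16)))/(2038 + 1506/5) = (2195 + 18*(-21 + (10 - 16)))/(11696/5) = (2195 + 18*(-21 - 6))*(5/11696) = (2195 + 18*(-27))*(5/11696) = (2195 - 486)*(5/11696) = 1709*(5/11696) = 8545/11696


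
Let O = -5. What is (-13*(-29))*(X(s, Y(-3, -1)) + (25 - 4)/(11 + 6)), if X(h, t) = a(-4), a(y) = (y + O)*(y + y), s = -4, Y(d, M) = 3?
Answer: 469365/17 ≈ 27610.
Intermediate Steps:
a(y) = 2*y*(-5 + y) (a(y) = (y - 5)*(y + y) = (-5 + y)*(2*y) = 2*y*(-5 + y))
X(h, t) = 72 (X(h, t) = 2*(-4)*(-5 - 4) = 2*(-4)*(-9) = 72)
(-13*(-29))*(X(s, Y(-3, -1)) + (25 - 4)/(11 + 6)) = (-13*(-29))*(72 + (25 - 4)/(11 + 6)) = 377*(72 + 21/17) = 377*(1245/17) = 469365/17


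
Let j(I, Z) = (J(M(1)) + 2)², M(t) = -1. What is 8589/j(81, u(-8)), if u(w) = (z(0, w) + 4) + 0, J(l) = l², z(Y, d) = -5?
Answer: 2863/3 ≈ 954.33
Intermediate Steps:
u(w) = -1 (u(w) = (-5 + 4) + 0 = -1 + 0 = -1)
j(I, Z) = 9 (j(I, Z) = ((-1)² + 2)² = (1 + 2)² = 3² = 9)
8589/j(81, u(-8)) = 8589/9 = 8589*(⅑) = 2863/3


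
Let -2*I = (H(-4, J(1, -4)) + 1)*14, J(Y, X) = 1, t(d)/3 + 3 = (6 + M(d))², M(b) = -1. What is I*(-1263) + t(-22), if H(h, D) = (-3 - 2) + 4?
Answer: 66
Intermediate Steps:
t(d) = 66 (t(d) = -9 + 3*(6 - 1)² = -9 + 3*5² = -9 + 3*25 = -9 + 75 = 66)
H(h, D) = -1 (H(h, D) = -5 + 4 = -1)
I = 0 (I = -(-1 + 1)*14/2 = -0*14 = -½*0 = 0)
I*(-1263) + t(-22) = 0*(-1263) + 66 = 0 + 66 = 66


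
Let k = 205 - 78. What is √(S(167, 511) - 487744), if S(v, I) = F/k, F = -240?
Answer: 4*I*√491678341/127 ≈ 698.39*I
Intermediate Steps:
k = 127
S(v, I) = -240/127
√(S(167, 511) - 487744) = √(-240/127 - 487744) = √(-61943728/127) = 4*I*√491678341/127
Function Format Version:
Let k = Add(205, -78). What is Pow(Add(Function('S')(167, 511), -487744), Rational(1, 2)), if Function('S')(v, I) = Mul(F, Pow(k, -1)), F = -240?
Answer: Mul(Rational(4, 127), I, Pow(491678341, Rational(1, 2))) ≈ Mul(698.39, I)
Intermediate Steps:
k = 127
Function('S')(v, I) = Rational(-240, 127) (Function('S')(v, I) = Mul(-240, Pow(127, -1)) = Mul(-240, Rational(1, 127)) = Rational(-240, 127))
Pow(Add(Function('S')(167, 511), -487744), Rational(1, 2)) = Pow(Add(Rational(-240, 127), -487744), Rational(1, 2)) = Pow(Rational(-61943728, 127), Rational(1, 2)) = Mul(Rational(4, 127), I, Pow(491678341, Rational(1, 2)))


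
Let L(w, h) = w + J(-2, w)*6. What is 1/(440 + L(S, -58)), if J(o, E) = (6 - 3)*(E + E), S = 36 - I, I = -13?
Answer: 1/2253 ≈ 0.00044385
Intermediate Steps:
S = 49 (S = 36 - 1*(-13) = 36 + 13 = 49)
J(o, E) = 6*E (J(o, E) = 3*(2*E) = 6*E)
L(w, h) = 37*w (L(w, h) = w + (6*w)*6 = w + 36*w = 37*w)
1/(440 + L(S, -58)) = 1/(440 + 37*49) = 1/(440 + 1813) = 1/2253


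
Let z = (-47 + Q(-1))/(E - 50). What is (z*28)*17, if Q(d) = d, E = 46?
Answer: 5712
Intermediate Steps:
z = 12 (z = (-47 - 1)/(46 - 50) = -48/(-4) = -48*(-1/4) = 12)
(z*28)*17 = (12*28)*17 = 336*17 = 5712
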